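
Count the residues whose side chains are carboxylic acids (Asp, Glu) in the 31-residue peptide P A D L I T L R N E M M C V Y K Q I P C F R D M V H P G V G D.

4

Matching residues: D3, E10, D23, D31.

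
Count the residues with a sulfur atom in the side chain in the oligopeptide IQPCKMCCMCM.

The sulfur-bearing residues are cysteine (–SH) and methionine (–S–CH₃).
Matching residues: C4, M6, C7, C8, M9, C10, M11.

7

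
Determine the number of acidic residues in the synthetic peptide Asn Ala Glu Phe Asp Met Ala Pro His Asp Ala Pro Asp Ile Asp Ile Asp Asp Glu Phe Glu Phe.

The acidic residues are Asp (D) and Glu (E), whose side chains end in a carboxylate group.
Matching residues: Glu3, Asp5, Asp10, Asp13, Asp15, Asp17, Asp18, Glu19, Glu21.

9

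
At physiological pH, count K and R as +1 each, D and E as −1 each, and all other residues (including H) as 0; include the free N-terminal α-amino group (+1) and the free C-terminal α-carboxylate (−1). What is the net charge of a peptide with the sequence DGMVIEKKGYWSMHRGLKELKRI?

+3

Positive (K, R): K7, K8, R15, K18, K21, R22 → +6.
Negative (D, E): D1, E6, E19 → −3.
The N-terminus (+1) and C-terminus (−1) cancel.
Net charge = (+6) + (−3) = +3.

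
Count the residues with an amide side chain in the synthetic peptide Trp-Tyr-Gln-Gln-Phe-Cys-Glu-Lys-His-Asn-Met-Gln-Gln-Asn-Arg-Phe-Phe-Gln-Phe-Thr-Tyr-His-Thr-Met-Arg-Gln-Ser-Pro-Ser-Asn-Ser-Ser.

The amide-side-chain residues are Asn (N) and Gln (Q).
Matching residues: Gln3, Gln4, Asn10, Gln12, Gln13, Asn14, Gln18, Gln26, Asn30.

9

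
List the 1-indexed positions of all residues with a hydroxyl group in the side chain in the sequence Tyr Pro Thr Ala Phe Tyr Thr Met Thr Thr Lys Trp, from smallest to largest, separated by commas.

1, 3, 6, 7, 9, 10

The –OH-bearing residues are Ser, Thr (aliphatic alcohols), and Tyr (phenol).
Matching residues: Tyr1, Thr3, Tyr6, Thr7, Thr9, Thr10.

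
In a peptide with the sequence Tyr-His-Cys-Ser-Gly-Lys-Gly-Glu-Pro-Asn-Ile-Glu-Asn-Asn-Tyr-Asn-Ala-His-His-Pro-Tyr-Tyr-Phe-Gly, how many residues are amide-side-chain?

4

Only N (asparagine) and Q (glutamine) carry a side-chain carboxamide.
Matching residues: Asn10, Asn13, Asn14, Asn16.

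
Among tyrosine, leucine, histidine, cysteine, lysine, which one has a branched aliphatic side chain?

The BCAAs are Val, Leu, and Ile — aliphatic side chains with a branch point.
Of the listed options, only leucine belongs to this group.

leucine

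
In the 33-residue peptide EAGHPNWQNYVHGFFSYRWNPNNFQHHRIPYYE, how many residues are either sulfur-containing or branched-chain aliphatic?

2

Sulfur-containing: C, M. Branched-chain aliphatic: I, L, V.
Sulfur-containing residues here: none (0).
Branched-chain aliphatic residues here: V11, I29 (2).
The two groups share no amino acid, so total = 0 + 2 = 2.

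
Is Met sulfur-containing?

The sulfur-bearing residues are cysteine (–SH) and methionine (–S–CH₃).
Methionine is in this group.

Yes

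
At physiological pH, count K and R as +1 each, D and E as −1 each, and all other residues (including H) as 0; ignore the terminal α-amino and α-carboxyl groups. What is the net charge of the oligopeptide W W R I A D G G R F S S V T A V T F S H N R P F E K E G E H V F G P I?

0

Positive (K, R): R3, R9, R22, K26 → +4.
Negative (D, E): D6, E25, E27, E29 → −4.
Net charge = (+4) + (−4) = 0.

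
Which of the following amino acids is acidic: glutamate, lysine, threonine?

glutamate

Aspartate (D) and glutamate (E) have carboxylic-acid side chains and are the acidic amino acids.
Of the listed options, only glutamate belongs to this group.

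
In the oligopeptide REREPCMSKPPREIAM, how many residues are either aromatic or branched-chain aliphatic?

1

Aromatic: F, W, Y. Branched-chain aliphatic: I, L, V.
Aromatic residues here: none (0).
Branched-chain aliphatic residues here: I14 (1).
The two groups share no amino acid, so total = 0 + 1 = 1.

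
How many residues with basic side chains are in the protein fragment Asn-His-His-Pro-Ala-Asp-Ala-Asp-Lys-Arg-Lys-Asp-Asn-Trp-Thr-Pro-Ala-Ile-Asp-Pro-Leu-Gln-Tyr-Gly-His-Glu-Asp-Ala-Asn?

The basic amino acids are Lys (K), Arg (R), and His (H).
Matching residues: His2, His3, Lys9, Arg10, Lys11, His25.

6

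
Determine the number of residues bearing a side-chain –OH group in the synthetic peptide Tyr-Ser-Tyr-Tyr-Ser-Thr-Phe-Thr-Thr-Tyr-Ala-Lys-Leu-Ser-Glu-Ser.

11

The –OH-bearing residues are Ser, Thr (aliphatic alcohols), and Tyr (phenol).
Matching residues: Tyr1, Ser2, Tyr3, Tyr4, Ser5, Thr6, Thr8, Thr9, Tyr10, Ser14, Ser16.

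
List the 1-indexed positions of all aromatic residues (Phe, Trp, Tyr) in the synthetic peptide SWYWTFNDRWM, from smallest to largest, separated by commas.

2, 3, 4, 6, 10

Matching residues: W2, Y3, W4, F6, W10.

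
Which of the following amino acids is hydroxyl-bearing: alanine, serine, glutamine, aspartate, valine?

serine

The –OH-bearing residues are Ser, Thr (aliphatic alcohols), and Tyr (phenol).
Of the listed options, only serine belongs to this group.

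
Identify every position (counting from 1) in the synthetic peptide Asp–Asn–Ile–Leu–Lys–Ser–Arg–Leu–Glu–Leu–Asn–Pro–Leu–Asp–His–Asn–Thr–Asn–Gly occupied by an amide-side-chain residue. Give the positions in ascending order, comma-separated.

2, 11, 16, 18

Matching residues: Asn2, Asn11, Asn16, Asn18.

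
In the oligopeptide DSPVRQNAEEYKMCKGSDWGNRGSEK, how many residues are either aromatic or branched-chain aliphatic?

Aromatic: F, W, Y. Branched-chain aliphatic: I, L, V.
Aromatic residues here: Y11, W19 (2).
Branched-chain aliphatic residues here: V4 (1).
The two groups share no amino acid, so total = 2 + 1 = 3.

3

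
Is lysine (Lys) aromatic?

No

F, W, and Y each carry an aromatic ring on the side chain.
Lysine is not in this group.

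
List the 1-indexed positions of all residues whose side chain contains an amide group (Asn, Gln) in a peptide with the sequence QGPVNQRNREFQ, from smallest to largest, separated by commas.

1, 5, 6, 8, 12

Matching residues: Q1, N5, Q6, N8, Q12.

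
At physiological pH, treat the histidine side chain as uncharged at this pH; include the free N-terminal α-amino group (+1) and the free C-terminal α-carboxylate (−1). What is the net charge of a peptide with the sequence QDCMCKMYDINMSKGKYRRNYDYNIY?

The side chains ionized at physiological pH are Lys/Arg (+1) and Asp/Glu (−1); with His treated as neutral, nothing else contributes.
Positive (K, R): K6, K14, K16, R18, R19 → +5.
Negative (D, E): D2, D9, D22 → −3.
The N-terminus (+1) and C-terminus (−1) cancel.
Net charge = (+5) + (−3) = +2.

+2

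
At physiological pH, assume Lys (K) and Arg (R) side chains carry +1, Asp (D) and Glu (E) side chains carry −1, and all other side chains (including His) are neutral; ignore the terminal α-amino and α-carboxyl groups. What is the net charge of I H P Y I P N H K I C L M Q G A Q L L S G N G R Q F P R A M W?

Positive (K, R): K9, R24, R28 → +3.
Negative (D, E): none → −0.
Net charge = (+3) + (−0) = +3.

+3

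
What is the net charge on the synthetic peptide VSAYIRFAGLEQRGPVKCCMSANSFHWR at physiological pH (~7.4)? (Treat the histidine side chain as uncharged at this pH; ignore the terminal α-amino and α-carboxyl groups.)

At pH ~7.4 the Lys and Arg side chains are protonated (+1), the Asp and Glu side chains are deprotonated (−1), and with His taken as neutral all other side chains carry no charge.
Positive (K, R): R6, R13, K17, R28 → +4.
Negative (D, E): E11 → −1.
Net charge = (+4) + (−1) = +3.

+3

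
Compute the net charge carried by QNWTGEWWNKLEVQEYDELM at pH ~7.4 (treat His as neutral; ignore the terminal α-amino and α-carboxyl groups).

-4

The side chains ionized at physiological pH are Lys/Arg (+1) and Asp/Glu (−1); with His treated as neutral, nothing else contributes.
Positive (K, R): K10 → +1.
Negative (D, E): E6, E12, E15, D17, E18 → −5.
Net charge = (+1) + (−5) = −4.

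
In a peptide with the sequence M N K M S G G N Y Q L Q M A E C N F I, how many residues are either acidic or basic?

2

Acidic: D, E. Basic: H, K, R.
Acidic residues here: E15 (1).
Basic residues here: K3 (1).
The two groups share no amino acid, so total = 1 + 1 = 2.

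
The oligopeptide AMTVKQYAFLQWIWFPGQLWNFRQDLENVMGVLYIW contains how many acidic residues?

2

Only D (aspartate) and E (glutamate) carry a side-chain carboxylic acid.
Matching residues: D25, E27.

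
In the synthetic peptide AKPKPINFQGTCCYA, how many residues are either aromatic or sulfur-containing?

Aromatic: F, W, Y. Sulfur-containing: C, M.
Aromatic residues here: F8, Y14 (2).
Sulfur-containing residues here: C12, C13 (2).
The two groups share no amino acid, so total = 2 + 2 = 4.

4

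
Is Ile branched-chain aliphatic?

Valine (V), leucine (L), and isoleucine (I) are the branched-chain amino acids.
Isoleucine is in this group.

Yes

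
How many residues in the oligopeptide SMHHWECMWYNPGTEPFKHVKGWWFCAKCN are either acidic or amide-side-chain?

4

Acidic: D, E. Amide-side-chain: N, Q.
Acidic residues here: E6, E15 (2).
Amide-side-chain residues here: N11, N30 (2).
The two groups share no amino acid, so total = 2 + 2 = 4.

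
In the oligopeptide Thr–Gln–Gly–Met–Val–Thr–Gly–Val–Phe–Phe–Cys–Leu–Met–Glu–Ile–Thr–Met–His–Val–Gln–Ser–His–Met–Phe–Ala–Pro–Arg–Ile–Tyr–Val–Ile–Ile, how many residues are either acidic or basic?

4

Acidic: D, E. Basic: H, K, R.
Acidic residues here: Glu14 (1).
Basic residues here: His18, His22, Arg27 (3).
The two groups share no amino acid, so total = 1 + 3 = 4.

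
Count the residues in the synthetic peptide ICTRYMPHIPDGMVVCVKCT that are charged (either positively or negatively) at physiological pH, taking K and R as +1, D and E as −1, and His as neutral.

3

Charged side chains at pH ~7.4: K, R (positive); D, E (negative).
Matching residues: R4, D11, K18.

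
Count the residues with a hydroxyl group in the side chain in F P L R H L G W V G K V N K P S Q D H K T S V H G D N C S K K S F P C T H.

6

S, T, and Y are the three residues with a side-chain hydroxyl.
Matching residues: S16, T21, S22, S29, S32, T36.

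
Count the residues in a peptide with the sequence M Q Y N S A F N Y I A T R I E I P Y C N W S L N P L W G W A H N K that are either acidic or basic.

4

Acidic: D, E. Basic: H, K, R.
Acidic residues here: E15 (1).
Basic residues here: R13, H31, K33 (3).
The two groups share no amino acid, so total = 1 + 3 = 4.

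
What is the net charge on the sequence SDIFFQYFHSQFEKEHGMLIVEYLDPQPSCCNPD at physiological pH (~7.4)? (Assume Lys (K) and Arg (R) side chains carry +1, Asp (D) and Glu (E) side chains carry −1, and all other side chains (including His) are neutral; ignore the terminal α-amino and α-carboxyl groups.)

-5

Positive (K, R): K14 → +1.
Negative (D, E): D2, E13, E15, E22, D25, D34 → −6.
Net charge = (+1) + (−6) = −5.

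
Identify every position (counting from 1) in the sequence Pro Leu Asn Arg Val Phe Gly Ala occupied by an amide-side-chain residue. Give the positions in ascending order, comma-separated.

3

Asparagine (N) and glutamine (Q) have uncharged amide side chains.
Matching residues: Asn3.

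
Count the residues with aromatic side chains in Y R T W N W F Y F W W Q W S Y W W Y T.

F, W, and Y each carry an aromatic ring on the side chain.
Matching residues: Y1, W4, W6, F7, Y8, F9, W10, W11, W13, Y15, W16, W17, Y18.

13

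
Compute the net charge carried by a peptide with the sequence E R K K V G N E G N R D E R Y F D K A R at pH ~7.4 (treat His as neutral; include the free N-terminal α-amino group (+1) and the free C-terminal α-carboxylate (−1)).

+2

At pH ~7.4 the Lys and Arg side chains are protonated (+1), the Asp and Glu side chains are deprotonated (−1), and with His taken as neutral all other side chains carry no charge.
Positive (K, R): R2, K3, K4, R11, R14, K18, R20 → +7.
Negative (D, E): E1, E8, D12, E13, D17 → −5.
The N-terminus (+1) and C-terminus (−1) cancel.
Net charge = (+7) + (−5) = +2.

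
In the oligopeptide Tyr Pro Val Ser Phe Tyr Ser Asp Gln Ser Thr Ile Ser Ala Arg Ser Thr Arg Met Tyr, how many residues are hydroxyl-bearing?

Serine (S), threonine (T), and tyrosine (Y) each carry a hydroxyl group on the side chain.
Matching residues: Tyr1, Ser4, Tyr6, Ser7, Ser10, Thr11, Ser13, Ser16, Thr17, Tyr20.

10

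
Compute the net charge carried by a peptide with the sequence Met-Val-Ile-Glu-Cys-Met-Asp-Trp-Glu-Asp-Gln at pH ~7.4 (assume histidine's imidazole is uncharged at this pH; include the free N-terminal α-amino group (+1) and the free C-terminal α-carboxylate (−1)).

The side chains ionized at physiological pH are Lys/Arg (+1) and Asp/Glu (−1); with His treated as neutral, nothing else contributes.
Positive (K, R): none → +0.
Negative (D, E): Glu4, Asp7, Glu9, Asp10 → −4.
The N-terminus (+1) and C-terminus (−1) cancel.
Net charge = (+0) + (−4) = −4.

-4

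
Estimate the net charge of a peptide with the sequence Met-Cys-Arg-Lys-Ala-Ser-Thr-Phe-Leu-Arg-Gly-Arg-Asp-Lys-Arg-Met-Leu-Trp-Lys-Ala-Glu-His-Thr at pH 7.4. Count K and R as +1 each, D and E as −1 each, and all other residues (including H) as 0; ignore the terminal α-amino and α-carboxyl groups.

Positive (K, R): Arg3, Lys4, Arg10, Arg12, Lys14, Arg15, Lys19 → +7.
Negative (D, E): Asp13, Glu21 → −2.
Net charge = (+7) + (−2) = +5.

+5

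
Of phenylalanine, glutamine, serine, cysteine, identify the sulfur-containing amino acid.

cysteine

The sulfur-bearing residues are cysteine (–SH) and methionine (–S–CH₃).
Of the listed options, only cysteine belongs to this group.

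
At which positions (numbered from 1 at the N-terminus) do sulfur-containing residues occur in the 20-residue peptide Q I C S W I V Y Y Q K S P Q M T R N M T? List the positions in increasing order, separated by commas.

3, 15, 19

Cysteine (C, thiol) and methionine (M, thioether) are the two sulfur-containing amino acids.
Matching residues: C3, M15, M19.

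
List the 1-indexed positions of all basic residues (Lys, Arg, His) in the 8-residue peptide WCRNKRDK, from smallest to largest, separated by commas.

Matching residues: R3, K5, R6, K8.

3, 5, 6, 8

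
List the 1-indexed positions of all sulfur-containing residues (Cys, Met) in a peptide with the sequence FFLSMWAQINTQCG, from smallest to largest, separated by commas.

5, 13

Matching residues: M5, C13.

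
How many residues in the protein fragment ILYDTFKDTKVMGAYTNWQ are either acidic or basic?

Acidic: D, E. Basic: H, K, R.
Acidic residues here: D4, D8 (2).
Basic residues here: K7, K10 (2).
The two groups share no amino acid, so total = 2 + 2 = 4.

4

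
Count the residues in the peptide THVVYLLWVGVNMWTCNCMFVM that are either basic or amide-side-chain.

Basic: H, K, R. Amide-side-chain: N, Q.
Basic residues here: H2 (1).
Amide-side-chain residues here: N12, N17 (2).
The two groups share no amino acid, so total = 1 + 2 = 3.

3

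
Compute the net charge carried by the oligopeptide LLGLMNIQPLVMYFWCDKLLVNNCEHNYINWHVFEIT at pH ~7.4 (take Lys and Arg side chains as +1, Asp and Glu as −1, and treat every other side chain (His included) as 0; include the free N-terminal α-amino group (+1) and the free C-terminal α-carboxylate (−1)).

Positive (K, R): K18 → +1.
Negative (D, E): D17, E25, E35 → −3.
The N-terminus (+1) and C-terminus (−1) cancel.
Net charge = (+1) + (−3) = −2.

-2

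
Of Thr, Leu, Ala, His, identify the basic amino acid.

His

K, R, and H are the three residues with basic side chains (ε-amine, guanidinium, and imidazole respectively).
Of the listed options, only His belongs to this group.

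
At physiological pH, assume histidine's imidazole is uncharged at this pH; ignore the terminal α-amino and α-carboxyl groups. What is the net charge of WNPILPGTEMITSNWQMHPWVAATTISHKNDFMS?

The side chains ionized at physiological pH are Lys/Arg (+1) and Asp/Glu (−1); with His treated as neutral, nothing else contributes.
Positive (K, R): K29 → +1.
Negative (D, E): E9, D31 → −2.
Net charge = (+1) + (−2) = −1.

-1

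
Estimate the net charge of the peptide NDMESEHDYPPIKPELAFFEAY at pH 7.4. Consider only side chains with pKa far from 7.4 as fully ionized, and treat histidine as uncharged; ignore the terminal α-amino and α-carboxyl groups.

-5

At pH ~7.4 the Lys and Arg side chains are protonated (+1), the Asp and Glu side chains are deprotonated (−1), and with His taken as neutral all other side chains carry no charge.
Positive (K, R): K13 → +1.
Negative (D, E): D2, E4, E6, D8, E15, E20 → −6.
Net charge = (+1) + (−6) = −5.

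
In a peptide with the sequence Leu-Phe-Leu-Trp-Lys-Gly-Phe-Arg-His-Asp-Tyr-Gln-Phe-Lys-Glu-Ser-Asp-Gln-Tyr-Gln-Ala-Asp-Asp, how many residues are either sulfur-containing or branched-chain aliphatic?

Sulfur-containing: C, M. Branched-chain aliphatic: I, L, V.
Sulfur-containing residues here: none (0).
Branched-chain aliphatic residues here: Leu1, Leu3 (2).
The two groups share no amino acid, so total = 0 + 2 = 2.

2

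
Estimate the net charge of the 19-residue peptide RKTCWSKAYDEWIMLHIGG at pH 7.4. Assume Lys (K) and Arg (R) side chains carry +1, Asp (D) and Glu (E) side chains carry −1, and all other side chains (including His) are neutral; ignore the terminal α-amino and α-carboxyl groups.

+1

Positive (K, R): R1, K2, K7 → +3.
Negative (D, E): D10, E11 → −2.
Net charge = (+3) + (−2) = +1.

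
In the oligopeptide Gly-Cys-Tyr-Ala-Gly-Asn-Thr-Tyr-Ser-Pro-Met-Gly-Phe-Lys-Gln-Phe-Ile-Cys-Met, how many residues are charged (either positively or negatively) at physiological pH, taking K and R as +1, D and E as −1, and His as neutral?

1

Charged side chains at pH ~7.4: K, R (positive); D, E (negative).
Matching residues: Lys14.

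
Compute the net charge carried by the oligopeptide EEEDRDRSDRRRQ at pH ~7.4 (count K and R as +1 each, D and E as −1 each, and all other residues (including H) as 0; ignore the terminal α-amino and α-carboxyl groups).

-1

Positive (K, R): R5, R7, R10, R11, R12 → +5.
Negative (D, E): E1, E2, E3, D4, D6, D9 → −6.
Net charge = (+5) + (−6) = −1.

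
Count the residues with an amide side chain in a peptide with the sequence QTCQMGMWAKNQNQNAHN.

Asparagine (N) and glutamine (Q) have uncharged amide side chains.
Matching residues: Q1, Q4, N11, Q12, N13, Q14, N15, N18.

8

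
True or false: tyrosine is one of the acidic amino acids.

Only D (aspartate) and E (glutamate) carry a side-chain carboxylic acid.
Tyrosine is not in this group.

False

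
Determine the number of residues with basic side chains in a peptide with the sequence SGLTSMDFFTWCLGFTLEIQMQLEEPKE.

K, R, and H are the three residues with basic side chains (ε-amine, guanidinium, and imidazole respectively).
Matching residues: K27.

1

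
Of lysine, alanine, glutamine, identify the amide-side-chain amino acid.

glutamine

Only N (asparagine) and Q (glutamine) carry a side-chain carboxamide.
Of the listed options, only glutamine belongs to this group.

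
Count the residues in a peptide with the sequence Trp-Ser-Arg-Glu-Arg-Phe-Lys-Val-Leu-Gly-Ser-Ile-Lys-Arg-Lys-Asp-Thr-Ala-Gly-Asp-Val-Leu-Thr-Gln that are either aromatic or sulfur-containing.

Aromatic: F, W, Y. Sulfur-containing: C, M.
Aromatic residues here: Trp1, Phe6 (2).
Sulfur-containing residues here: none (0).
The two groups share no amino acid, so total = 2 + 0 = 2.

2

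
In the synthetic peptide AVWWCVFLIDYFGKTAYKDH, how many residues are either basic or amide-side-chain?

Basic: H, K, R. Amide-side-chain: N, Q.
Basic residues here: K14, K18, H20 (3).
Amide-side-chain residues here: none (0).
The two groups share no amino acid, so total = 3 + 0 = 3.

3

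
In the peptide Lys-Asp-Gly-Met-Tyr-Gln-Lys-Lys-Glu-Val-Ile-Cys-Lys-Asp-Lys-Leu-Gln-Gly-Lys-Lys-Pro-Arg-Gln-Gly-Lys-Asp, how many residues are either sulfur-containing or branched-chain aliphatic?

Sulfur-containing: C, M. Branched-chain aliphatic: I, L, V.
Sulfur-containing residues here: Met4, Cys12 (2).
Branched-chain aliphatic residues here: Val10, Ile11, Leu16 (3).
The two groups share no amino acid, so total = 2 + 3 = 5.

5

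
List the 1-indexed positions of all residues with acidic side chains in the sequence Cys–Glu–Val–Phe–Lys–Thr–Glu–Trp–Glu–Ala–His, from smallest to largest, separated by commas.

Aspartate (D) and glutamate (E) have carboxylic-acid side chains and are the acidic amino acids.
Matching residues: Glu2, Glu7, Glu9.

2, 7, 9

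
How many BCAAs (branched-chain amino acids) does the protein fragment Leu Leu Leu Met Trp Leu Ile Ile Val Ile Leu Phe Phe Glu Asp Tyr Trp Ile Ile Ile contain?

V, L, and I make up the branched-chain aliphatic group.
Matching residues: Leu1, Leu2, Leu3, Leu6, Ile7, Ile8, Val9, Ile10, Leu11, Ile18, Ile19, Ile20.

12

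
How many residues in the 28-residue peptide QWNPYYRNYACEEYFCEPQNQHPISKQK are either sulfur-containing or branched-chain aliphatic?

Sulfur-containing: C, M. Branched-chain aliphatic: I, L, V.
Sulfur-containing residues here: C11, C16 (2).
Branched-chain aliphatic residues here: I24 (1).
The two groups share no amino acid, so total = 2 + 1 = 3.

3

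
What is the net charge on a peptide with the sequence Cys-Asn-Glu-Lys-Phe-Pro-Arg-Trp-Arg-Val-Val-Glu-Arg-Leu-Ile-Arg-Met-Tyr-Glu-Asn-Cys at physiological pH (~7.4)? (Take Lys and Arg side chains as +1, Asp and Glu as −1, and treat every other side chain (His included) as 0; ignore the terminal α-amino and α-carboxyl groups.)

Positive (K, R): Lys4, Arg7, Arg9, Arg13, Arg16 → +5.
Negative (D, E): Glu3, Glu12, Glu19 → −3.
Net charge = (+5) + (−3) = +2.

+2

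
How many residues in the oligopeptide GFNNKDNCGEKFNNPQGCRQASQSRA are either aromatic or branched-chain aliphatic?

Aromatic: F, W, Y. Branched-chain aliphatic: I, L, V.
Aromatic residues here: F2, F12 (2).
Branched-chain aliphatic residues here: none (0).
The two groups share no amino acid, so total = 2 + 0 = 2.

2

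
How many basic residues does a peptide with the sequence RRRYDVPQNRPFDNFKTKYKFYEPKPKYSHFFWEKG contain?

11

The basic amino acids are Lys (K), Arg (R), and His (H).
Matching residues: R1, R2, R3, R10, K16, K18, K20, K25, K27, H30, K35.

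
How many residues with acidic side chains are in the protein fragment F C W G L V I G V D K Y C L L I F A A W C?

1

The acidic residues are Asp (D) and Glu (E), whose side chains end in a carboxylate group.
Matching residues: D10.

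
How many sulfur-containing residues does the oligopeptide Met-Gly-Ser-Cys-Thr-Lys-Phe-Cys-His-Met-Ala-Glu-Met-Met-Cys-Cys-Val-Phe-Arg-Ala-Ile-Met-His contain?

Only Cys (C) and Met (M) have a sulfur atom in the side chain.
Matching residues: Met1, Cys4, Cys8, Met10, Met13, Met14, Cys15, Cys16, Met22.

9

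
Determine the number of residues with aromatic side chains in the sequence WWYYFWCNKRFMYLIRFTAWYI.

11

The aromatic amino acids are Phe (F, benzyl), Trp (W, indole), and Tyr (Y, phenol).
Matching residues: W1, W2, Y3, Y4, F5, W6, F11, Y13, F17, W20, Y21.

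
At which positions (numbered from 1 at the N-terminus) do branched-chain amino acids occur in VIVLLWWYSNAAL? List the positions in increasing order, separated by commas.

1, 2, 3, 4, 5, 13

Valine (V), leucine (L), and isoleucine (I) are the branched-chain amino acids.
Matching residues: V1, I2, V3, L4, L5, L13.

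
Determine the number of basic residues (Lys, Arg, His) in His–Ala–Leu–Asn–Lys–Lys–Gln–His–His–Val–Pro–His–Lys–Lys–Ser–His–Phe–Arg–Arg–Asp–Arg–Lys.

13

Matching residues: His1, Lys5, Lys6, His8, His9, His12, Lys13, Lys14, His16, Arg18, Arg19, Arg21, Lys22.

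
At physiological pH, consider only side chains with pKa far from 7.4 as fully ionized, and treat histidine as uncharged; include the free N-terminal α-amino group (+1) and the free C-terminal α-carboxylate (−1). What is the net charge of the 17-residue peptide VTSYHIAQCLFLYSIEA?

-1

At pH ~7.4 the Lys and Arg side chains are protonated (+1), the Asp and Glu side chains are deprotonated (−1), and with His taken as neutral all other side chains carry no charge.
Positive (K, R): none → +0.
Negative (D, E): E16 → −1.
The N-terminus (+1) and C-terminus (−1) cancel.
Net charge = (+0) + (−1) = −1.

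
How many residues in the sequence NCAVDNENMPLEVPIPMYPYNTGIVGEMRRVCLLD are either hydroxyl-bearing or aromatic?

3

Hydroxyl-bearing: S, T, Y. Aromatic: F, W, Y.
Hydroxyl-bearing residues here: Y18, Y20, T22 (3).
Aromatic residues here: Y18, Y20 (2).
Y is in both groups, so the 2 Y residues must not be double-counted.
Total = 3 + 2 − 2 = 3.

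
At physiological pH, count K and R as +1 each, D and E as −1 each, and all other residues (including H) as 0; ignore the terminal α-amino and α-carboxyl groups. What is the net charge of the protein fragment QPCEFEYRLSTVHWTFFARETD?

Positive (K, R): R8, R19 → +2.
Negative (D, E): E4, E6, E20, D22 → −4.
Net charge = (+2) + (−4) = −2.

-2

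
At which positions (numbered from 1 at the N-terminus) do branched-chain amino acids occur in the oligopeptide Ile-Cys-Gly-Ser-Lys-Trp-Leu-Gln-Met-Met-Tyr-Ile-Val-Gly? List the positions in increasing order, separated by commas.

V, L, and I make up the branched-chain aliphatic group.
Matching residues: Ile1, Leu7, Ile12, Val13.

1, 7, 12, 13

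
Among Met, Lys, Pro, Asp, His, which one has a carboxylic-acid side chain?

Only D (aspartate) and E (glutamate) carry a side-chain carboxylic acid.
Of the listed options, only Asp belongs to this group.

Asp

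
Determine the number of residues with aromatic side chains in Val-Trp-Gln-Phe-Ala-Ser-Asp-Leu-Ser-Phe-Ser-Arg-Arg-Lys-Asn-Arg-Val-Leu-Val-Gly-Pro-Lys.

Phenylalanine (F), tryptophan (W), and tyrosine (Y) have aromatic ring side chains.
Matching residues: Trp2, Phe4, Phe10.

3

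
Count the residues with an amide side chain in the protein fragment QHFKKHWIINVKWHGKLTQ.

3

The amide-side-chain residues are Asn (N) and Gln (Q).
Matching residues: Q1, N10, Q19.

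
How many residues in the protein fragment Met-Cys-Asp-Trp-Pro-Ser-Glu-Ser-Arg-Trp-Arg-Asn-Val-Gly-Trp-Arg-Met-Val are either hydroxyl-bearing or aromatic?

Hydroxyl-bearing: S, T, Y. Aromatic: F, W, Y.
Hydroxyl-bearing residues here: Ser6, Ser8 (2).
Aromatic residues here: Trp4, Trp10, Trp15 (3).
(Y belongs to both groups, but none appear in this sequence.) Total = 2 + 3 = 5.

5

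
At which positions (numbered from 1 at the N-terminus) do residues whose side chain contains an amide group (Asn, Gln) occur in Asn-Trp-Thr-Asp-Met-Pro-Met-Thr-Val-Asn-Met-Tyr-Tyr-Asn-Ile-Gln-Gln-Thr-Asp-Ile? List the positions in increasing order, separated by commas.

Matching residues: Asn1, Asn10, Asn14, Gln16, Gln17.

1, 10, 14, 16, 17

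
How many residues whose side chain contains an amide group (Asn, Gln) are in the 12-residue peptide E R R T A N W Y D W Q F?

2

Matching residues: N6, Q11.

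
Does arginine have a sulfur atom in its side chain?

Cysteine (C, thiol) and methionine (M, thioether) are the two sulfur-containing amino acids.
Arginine is not in this group.

No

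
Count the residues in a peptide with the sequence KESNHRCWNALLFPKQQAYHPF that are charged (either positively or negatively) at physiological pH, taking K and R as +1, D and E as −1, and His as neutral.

4

Charged side chains at pH ~7.4: K, R (positive); D, E (negative).
Matching residues: K1, E2, R6, K15.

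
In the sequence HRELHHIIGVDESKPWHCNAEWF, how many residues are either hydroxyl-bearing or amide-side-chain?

2

Hydroxyl-bearing: S, T, Y. Amide-side-chain: N, Q.
Hydroxyl-bearing residues here: S13 (1).
Amide-side-chain residues here: N19 (1).
The two groups share no amino acid, so total = 1 + 1 = 2.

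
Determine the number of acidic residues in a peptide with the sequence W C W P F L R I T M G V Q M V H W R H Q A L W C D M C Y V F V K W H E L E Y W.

The acidic residues are Asp (D) and Glu (E), whose side chains end in a carboxylate group.
Matching residues: D25, E35, E37.

3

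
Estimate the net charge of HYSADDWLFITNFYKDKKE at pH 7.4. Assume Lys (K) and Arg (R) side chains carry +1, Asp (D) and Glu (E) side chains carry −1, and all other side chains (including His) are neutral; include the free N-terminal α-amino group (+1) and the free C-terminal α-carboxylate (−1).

-1

Positive (K, R): K15, K17, K18 → +3.
Negative (D, E): D5, D6, D16, E19 → −4.
The N-terminus (+1) and C-terminus (−1) cancel.
Net charge = (+3) + (−4) = −1.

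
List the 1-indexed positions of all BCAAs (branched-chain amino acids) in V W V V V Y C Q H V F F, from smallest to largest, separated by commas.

V, L, and I make up the branched-chain aliphatic group.
Matching residues: V1, V3, V4, V5, V10.

1, 3, 4, 5, 10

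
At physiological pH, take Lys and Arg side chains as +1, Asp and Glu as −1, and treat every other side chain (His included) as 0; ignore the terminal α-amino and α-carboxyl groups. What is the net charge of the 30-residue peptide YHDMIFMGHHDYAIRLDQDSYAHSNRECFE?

Positive (K, R): R15, R26 → +2.
Negative (D, E): D3, D11, D17, D19, E27, E30 → −6.
Net charge = (+2) + (−6) = −4.

-4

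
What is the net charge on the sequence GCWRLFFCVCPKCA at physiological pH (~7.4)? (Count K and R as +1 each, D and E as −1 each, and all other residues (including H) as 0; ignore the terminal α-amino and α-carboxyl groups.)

Positive (K, R): R4, K12 → +2.
Negative (D, E): none → −0.
Net charge = (+2) + (−0) = +2.

+2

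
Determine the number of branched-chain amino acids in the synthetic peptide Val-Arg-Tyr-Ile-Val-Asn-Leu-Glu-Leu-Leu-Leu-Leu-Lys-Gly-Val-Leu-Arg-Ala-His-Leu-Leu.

V, L, and I make up the branched-chain aliphatic group.
Matching residues: Val1, Ile4, Val5, Leu7, Leu9, Leu10, Leu11, Leu12, Val15, Leu16, Leu20, Leu21.

12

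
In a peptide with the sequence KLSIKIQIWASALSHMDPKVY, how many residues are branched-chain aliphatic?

6

V, L, and I make up the branched-chain aliphatic group.
Matching residues: L2, I4, I6, I8, L13, V20.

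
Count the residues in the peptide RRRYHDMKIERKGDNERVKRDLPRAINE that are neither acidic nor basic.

11

Acidic: D, E. Basic: K, R, H. All other residues are neither.
Matching residues: Y4, M7, I9, G13, N15, V18, L22, P23, A25, I26, N27.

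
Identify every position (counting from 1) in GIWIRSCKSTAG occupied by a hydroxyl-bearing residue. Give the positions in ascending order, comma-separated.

6, 9, 10

Serine (S), threonine (T), and tyrosine (Y) each carry a hydroxyl group on the side chain.
Matching residues: S6, S9, T10.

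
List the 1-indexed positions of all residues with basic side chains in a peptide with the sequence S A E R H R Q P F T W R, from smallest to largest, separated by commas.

4, 5, 6, 12

The basic amino acids are Lys (K), Arg (R), and His (H).
Matching residues: R4, H5, R6, R12.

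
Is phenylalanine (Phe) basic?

No

K, R, and H are the three residues with basic side chains (ε-amine, guanidinium, and imidazole respectively).
Phenylalanine is not in this group.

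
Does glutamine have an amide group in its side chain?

Yes

Only N (asparagine) and Q (glutamine) carry a side-chain carboxamide.
Glutamine is in this group.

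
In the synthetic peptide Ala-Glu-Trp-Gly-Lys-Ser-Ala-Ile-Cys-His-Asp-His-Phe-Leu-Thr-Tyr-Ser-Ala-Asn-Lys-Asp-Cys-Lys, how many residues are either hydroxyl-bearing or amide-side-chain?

Hydroxyl-bearing: S, T, Y. Amide-side-chain: N, Q.
Hydroxyl-bearing residues here: Ser6, Thr15, Tyr16, Ser17 (4).
Amide-side-chain residues here: Asn19 (1).
The two groups share no amino acid, so total = 4 + 1 = 5.

5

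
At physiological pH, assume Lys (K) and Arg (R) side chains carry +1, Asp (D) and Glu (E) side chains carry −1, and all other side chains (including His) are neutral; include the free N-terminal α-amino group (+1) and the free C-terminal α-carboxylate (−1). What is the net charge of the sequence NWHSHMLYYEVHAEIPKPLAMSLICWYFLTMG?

Positive (K, R): K17 → +1.
Negative (D, E): E10, E14 → −2.
The N-terminus (+1) and C-terminus (−1) cancel.
Net charge = (+1) + (−2) = −1.

-1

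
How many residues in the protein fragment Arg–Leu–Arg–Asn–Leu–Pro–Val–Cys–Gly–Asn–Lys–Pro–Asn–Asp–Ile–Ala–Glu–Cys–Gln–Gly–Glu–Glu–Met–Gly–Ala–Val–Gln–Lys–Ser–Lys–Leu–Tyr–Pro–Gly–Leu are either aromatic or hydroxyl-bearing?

2

Aromatic: F, W, Y. Hydroxyl-bearing: S, T, Y.
Aromatic residues here: Tyr32 (1).
Hydroxyl-bearing residues here: Ser29, Tyr32 (2).
Y is in both groups, so the 1 Y residue must not be double-counted.
Total = 1 + 2 − 1 = 2.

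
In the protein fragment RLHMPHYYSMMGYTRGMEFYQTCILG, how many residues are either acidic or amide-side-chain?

2

Acidic: D, E. Amide-side-chain: N, Q.
Acidic residues here: E18 (1).
Amide-side-chain residues here: Q21 (1).
The two groups share no amino acid, so total = 1 + 1 = 2.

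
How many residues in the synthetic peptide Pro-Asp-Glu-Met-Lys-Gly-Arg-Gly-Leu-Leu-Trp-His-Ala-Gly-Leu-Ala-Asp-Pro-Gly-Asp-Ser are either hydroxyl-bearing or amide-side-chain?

Hydroxyl-bearing: S, T, Y. Amide-side-chain: N, Q.
Hydroxyl-bearing residues here: Ser21 (1).
Amide-side-chain residues here: none (0).
The two groups share no amino acid, so total = 1 + 0 = 1.

1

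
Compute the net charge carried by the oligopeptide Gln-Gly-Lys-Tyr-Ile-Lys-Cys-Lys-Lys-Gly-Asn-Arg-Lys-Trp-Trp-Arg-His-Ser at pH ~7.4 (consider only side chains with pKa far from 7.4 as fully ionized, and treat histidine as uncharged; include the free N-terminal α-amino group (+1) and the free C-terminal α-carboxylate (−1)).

+7

Near pH 7.4, K and R contribute +1 each, D and E contribute −1 each, and every other side chain (His included, as stated) is uncharged.
Positive (K, R): Lys3, Lys6, Lys8, Lys9, Arg12, Lys13, Arg16 → +7.
Negative (D, E): none → −0.
The N-terminus (+1) and C-terminus (−1) cancel.
Net charge = (+7) + (−0) = +7.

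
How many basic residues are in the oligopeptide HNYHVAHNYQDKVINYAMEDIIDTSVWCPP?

K, R, and H are the three residues with basic side chains (ε-amine, guanidinium, and imidazole respectively).
Matching residues: H1, H4, H7, K12.

4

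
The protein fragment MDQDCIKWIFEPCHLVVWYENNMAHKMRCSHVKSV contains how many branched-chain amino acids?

V, L, and I make up the branched-chain aliphatic group.
Matching residues: I6, I9, L15, V16, V17, V32, V35.

7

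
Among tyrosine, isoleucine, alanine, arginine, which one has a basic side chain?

Lysine (K), arginine (R), and histidine (H) have basic, nitrogen-containing side chains.
Of the listed options, only arginine belongs to this group.

arginine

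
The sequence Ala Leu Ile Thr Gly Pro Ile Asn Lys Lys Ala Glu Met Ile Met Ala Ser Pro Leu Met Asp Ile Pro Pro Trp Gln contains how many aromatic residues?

The aromatic amino acids are Phe (F, benzyl), Trp (W, indole), and Tyr (Y, phenol).
Matching residues: Trp25.

1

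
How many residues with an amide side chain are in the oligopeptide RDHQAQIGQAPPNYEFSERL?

Only N (asparagine) and Q (glutamine) carry a side-chain carboxamide.
Matching residues: Q4, Q6, Q9, N13.

4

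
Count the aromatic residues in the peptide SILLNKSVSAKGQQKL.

0

F, W, and Y each carry an aromatic ring on the side chain.
None of the 16 residues belong to this group.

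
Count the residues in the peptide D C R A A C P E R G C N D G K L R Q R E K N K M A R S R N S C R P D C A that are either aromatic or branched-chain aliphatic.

1

Aromatic: F, W, Y. Branched-chain aliphatic: I, L, V.
Aromatic residues here: none (0).
Branched-chain aliphatic residues here: L16 (1).
The two groups share no amino acid, so total = 0 + 1 = 1.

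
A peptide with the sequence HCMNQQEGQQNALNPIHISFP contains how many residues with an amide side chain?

7

Asparagine (N) and glutamine (Q) have uncharged amide side chains.
Matching residues: N4, Q5, Q6, Q9, Q10, N11, N14.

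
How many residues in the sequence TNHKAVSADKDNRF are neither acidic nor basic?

Acidic: D, E. Basic: K, R, H. All other residues are neither.
Matching residues: T1, N2, A5, V6, S7, A8, N12, F14.

8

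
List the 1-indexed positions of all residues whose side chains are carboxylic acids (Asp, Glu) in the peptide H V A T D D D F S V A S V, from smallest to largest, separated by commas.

Matching residues: D5, D6, D7.

5, 6, 7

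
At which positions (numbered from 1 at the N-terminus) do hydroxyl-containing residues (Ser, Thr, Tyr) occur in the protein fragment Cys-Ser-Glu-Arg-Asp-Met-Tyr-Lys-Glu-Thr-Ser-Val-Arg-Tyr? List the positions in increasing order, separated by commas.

2, 7, 10, 11, 14

Matching residues: Ser2, Tyr7, Thr10, Ser11, Tyr14.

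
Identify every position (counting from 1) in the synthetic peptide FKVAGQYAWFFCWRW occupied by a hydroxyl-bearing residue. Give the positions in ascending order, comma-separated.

7

Matching residues: Y7.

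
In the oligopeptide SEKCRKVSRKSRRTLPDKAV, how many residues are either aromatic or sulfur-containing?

1

Aromatic: F, W, Y. Sulfur-containing: C, M.
Aromatic residues here: none (0).
Sulfur-containing residues here: C4 (1).
The two groups share no amino acid, so total = 0 + 1 = 1.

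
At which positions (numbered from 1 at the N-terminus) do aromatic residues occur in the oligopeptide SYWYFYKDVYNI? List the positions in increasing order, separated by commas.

2, 3, 4, 5, 6, 10

The aromatic amino acids are Phe (F, benzyl), Trp (W, indole), and Tyr (Y, phenol).
Matching residues: Y2, W3, Y4, F5, Y6, Y10.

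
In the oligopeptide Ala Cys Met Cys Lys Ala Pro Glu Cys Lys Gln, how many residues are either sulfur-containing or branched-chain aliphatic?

Sulfur-containing: C, M. Branched-chain aliphatic: I, L, V.
Sulfur-containing residues here: Cys2, Met3, Cys4, Cys9 (4).
Branched-chain aliphatic residues here: none (0).
The two groups share no amino acid, so total = 4 + 0 = 4.

4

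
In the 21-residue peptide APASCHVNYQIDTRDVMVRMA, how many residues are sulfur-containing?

The sulfur-bearing residues are cysteine (–SH) and methionine (–S–CH₃).
Matching residues: C5, M17, M20.

3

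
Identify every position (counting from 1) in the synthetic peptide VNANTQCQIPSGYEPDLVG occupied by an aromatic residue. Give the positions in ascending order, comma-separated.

13

Phenylalanine (F), tryptophan (W), and tyrosine (Y) have aromatic ring side chains.
Matching residues: Y13.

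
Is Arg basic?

K, R, and H are the three residues with basic side chains (ε-amine, guanidinium, and imidazole respectively).
Arginine is in this group.

Yes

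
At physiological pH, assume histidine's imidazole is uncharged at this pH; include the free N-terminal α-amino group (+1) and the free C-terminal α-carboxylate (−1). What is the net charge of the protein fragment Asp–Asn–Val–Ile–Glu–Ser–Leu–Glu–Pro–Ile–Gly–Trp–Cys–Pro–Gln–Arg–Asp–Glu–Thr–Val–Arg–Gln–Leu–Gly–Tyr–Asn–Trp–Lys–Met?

-2

At pH ~7.4 the Lys and Arg side chains are protonated (+1), the Asp and Glu side chains are deprotonated (−1), and with His taken as neutral all other side chains carry no charge.
Positive (K, R): Arg16, Arg21, Lys28 → +3.
Negative (D, E): Asp1, Glu5, Glu8, Asp17, Glu18 → −5.
The N-terminus (+1) and C-terminus (−1) cancel.
Net charge = (+3) + (−5) = −2.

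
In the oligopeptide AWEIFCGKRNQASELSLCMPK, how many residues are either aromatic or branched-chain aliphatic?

5

Aromatic: F, W, Y. Branched-chain aliphatic: I, L, V.
Aromatic residues here: W2, F5 (2).
Branched-chain aliphatic residues here: I4, L15, L17 (3).
The two groups share no amino acid, so total = 2 + 3 = 5.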